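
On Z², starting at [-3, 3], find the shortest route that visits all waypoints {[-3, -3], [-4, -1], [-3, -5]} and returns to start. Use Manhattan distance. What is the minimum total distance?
18
(one optimal route: (-3, 3) → (-3, -3) → (-3, -5) → (-4, -1) → (-3, 3))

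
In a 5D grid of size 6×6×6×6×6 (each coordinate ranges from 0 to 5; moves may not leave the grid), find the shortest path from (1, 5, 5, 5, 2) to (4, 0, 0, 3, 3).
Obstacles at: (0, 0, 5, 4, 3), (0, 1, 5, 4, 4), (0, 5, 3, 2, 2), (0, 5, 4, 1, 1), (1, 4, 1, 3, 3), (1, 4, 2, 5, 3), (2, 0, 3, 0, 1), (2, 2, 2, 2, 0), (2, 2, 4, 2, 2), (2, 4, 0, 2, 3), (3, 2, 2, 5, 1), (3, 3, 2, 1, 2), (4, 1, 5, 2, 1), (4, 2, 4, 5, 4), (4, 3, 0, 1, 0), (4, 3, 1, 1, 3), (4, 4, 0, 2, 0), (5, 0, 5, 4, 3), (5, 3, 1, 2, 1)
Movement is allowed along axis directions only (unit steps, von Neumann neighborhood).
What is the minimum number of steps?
16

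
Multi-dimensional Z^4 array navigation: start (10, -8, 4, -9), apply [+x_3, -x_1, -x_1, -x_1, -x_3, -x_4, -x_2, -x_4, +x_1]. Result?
(8, -9, 4, -11)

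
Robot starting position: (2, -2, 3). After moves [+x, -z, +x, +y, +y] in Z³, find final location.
(4, 0, 2)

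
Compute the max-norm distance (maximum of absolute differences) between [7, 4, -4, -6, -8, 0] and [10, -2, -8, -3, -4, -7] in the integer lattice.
7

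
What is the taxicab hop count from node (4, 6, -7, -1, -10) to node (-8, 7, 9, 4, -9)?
35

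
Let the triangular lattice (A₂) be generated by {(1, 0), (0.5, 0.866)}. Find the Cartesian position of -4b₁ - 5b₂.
(-6.5, -4.33)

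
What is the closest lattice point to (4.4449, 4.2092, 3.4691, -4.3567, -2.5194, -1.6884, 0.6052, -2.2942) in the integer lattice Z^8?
(4, 4, 3, -4, -3, -2, 1, -2)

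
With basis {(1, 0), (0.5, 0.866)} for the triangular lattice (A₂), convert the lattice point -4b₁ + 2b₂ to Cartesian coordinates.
(-3, 1.732)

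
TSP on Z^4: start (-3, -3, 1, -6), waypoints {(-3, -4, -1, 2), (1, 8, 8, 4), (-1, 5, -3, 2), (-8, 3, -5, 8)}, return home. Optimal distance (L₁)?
100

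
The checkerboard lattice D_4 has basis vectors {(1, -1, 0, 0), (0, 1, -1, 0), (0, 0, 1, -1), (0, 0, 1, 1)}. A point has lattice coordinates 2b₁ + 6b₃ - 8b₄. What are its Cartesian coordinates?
(2, -2, -2, -14)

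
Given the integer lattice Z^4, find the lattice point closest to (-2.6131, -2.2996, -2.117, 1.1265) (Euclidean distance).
(-3, -2, -2, 1)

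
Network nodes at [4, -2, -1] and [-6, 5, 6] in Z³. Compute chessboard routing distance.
10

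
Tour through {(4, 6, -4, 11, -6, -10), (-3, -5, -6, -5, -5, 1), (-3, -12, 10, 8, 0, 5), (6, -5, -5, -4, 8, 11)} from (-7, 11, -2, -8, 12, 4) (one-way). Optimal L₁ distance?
189
(one optimal route: (-7, 11, -2, -8, 12, 4) → (6, -5, -5, -4, 8, 11) → (-3, -5, -6, -5, -5, 1) → (-3, -12, 10, 8, 0, 5) → (4, 6, -4, 11, -6, -10))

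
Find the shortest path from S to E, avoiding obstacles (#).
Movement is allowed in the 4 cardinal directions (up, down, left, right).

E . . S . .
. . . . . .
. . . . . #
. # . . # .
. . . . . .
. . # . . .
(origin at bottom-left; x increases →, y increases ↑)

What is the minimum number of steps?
3
(one shortest path: (3, 5) → (2, 5) → (1, 5) → (0, 5))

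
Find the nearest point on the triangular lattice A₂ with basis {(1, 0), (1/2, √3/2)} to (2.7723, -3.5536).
(3, -3.464)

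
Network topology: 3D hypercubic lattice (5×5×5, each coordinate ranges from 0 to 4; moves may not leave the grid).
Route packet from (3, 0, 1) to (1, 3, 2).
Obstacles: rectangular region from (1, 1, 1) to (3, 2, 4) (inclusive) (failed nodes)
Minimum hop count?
8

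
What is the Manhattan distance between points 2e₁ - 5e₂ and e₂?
8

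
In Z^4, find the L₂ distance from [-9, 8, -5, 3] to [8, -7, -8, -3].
23.6432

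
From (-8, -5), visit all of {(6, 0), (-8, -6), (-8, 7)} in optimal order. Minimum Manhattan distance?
35
(one optimal route: (-8, -5) → (-8, -6) → (-8, 7) → (6, 0))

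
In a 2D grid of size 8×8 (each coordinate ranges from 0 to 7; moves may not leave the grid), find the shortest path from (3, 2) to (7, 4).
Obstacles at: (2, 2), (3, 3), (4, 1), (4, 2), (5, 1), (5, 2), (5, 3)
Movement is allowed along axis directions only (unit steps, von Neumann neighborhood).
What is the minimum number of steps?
10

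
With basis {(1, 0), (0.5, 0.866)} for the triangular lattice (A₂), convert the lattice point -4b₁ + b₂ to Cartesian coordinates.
(-3.5, 0.866)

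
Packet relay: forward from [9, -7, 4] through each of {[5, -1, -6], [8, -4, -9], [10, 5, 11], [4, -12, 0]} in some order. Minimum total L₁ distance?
72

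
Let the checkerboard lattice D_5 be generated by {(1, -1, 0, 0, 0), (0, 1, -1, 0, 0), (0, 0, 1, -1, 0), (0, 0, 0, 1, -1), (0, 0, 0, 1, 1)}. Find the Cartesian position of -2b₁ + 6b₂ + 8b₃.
(-2, 8, 2, -8, 0)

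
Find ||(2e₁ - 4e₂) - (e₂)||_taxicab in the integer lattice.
7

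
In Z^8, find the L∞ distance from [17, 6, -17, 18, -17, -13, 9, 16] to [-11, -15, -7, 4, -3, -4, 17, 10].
28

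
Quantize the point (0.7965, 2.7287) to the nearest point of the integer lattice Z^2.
(1, 3)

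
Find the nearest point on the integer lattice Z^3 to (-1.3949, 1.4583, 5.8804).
(-1, 1, 6)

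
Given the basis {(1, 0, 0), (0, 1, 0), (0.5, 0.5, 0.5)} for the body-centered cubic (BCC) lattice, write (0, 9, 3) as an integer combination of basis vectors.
-3b₁ + 6b₂ + 6b₃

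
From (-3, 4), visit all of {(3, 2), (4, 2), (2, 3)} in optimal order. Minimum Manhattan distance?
9
(one optimal route: (-3, 4) → (2, 3) → (3, 2) → (4, 2))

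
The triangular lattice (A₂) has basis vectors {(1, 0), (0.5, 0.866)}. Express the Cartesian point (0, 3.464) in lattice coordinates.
-2b₁ + 4b₂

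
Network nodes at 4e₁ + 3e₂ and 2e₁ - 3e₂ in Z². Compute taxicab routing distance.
8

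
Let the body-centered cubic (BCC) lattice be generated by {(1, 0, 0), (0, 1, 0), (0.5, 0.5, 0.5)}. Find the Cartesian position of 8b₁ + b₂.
(8, 1, 0)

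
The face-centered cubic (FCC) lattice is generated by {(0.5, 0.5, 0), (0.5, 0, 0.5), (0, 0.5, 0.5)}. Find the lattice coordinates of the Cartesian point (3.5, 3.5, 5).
2b₁ + 5b₂ + 5b₃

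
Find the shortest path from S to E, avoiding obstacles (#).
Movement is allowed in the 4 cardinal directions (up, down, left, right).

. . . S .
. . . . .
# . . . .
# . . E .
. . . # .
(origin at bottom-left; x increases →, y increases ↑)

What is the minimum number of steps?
3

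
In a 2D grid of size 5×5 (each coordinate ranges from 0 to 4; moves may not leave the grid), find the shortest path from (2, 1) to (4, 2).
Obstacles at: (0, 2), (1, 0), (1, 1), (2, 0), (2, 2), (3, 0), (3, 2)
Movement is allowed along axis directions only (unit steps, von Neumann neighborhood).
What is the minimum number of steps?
3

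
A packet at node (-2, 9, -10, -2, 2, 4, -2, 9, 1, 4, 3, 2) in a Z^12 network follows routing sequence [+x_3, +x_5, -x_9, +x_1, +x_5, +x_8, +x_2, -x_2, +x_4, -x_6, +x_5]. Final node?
(-1, 9, -9, -1, 5, 3, -2, 10, 0, 4, 3, 2)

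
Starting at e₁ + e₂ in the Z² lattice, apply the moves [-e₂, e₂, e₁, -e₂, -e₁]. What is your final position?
(1, 0)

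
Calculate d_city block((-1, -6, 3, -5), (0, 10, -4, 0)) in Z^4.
29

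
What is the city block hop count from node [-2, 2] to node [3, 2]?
5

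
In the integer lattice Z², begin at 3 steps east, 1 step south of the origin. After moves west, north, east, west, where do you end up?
(2, 0)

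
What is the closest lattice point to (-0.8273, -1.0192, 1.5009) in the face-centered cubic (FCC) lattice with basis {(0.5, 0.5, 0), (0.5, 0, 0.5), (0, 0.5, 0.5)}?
(-0.5, -1, 1.5)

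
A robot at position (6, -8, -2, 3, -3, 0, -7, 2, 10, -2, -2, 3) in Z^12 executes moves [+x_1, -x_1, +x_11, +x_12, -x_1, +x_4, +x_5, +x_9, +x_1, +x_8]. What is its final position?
(6, -8, -2, 4, -2, 0, -7, 3, 11, -2, -1, 4)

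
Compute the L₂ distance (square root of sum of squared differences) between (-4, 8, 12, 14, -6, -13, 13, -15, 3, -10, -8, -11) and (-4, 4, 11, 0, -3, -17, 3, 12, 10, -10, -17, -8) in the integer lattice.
34.7275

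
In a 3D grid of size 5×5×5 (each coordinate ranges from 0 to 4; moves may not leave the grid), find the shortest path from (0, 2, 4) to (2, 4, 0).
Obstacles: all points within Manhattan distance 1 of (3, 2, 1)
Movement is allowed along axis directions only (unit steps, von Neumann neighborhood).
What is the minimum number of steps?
8
(one shortest path: (0, 2, 4) → (1, 2, 4) → (2, 2, 4) → (2, 3, 4) → (2, 4, 4) → (2, 4, 3) → (2, 4, 2) → (2, 4, 1) → (2, 4, 0))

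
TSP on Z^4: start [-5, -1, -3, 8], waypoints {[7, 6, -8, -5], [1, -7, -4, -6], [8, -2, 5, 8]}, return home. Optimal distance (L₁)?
108
(one optimal route: (-5, -1, -3, 8) → (1, -7, -4, -6) → (7, 6, -8, -5) → (8, -2, 5, 8) → (-5, -1, -3, 8))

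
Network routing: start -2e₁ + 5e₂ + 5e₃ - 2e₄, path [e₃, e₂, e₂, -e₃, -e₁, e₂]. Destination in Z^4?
(-3, 8, 5, -2)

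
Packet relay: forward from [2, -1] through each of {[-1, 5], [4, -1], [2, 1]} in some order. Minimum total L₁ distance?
13
(one optimal route: (2, -1) → (4, -1) → (2, 1) → (-1, 5))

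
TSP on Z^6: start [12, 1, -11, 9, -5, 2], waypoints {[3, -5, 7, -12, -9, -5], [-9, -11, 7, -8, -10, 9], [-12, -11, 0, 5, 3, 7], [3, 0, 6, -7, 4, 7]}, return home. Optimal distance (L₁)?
232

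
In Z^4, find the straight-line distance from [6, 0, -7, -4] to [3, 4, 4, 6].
15.6844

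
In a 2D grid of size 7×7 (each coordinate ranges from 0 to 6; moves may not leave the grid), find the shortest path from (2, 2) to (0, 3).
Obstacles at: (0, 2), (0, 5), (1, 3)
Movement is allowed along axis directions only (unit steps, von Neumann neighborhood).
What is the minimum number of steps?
5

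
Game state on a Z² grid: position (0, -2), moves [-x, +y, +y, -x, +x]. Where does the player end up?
(-1, 0)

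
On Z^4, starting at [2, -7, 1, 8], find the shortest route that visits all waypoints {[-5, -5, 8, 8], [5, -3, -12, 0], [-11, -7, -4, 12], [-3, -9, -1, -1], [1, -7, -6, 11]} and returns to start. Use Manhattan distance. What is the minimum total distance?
124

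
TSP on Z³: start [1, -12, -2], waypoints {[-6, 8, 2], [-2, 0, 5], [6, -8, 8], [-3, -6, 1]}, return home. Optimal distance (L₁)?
84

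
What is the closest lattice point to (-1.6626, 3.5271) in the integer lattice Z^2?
(-2, 4)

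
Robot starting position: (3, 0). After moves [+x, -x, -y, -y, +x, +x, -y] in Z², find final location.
(5, -3)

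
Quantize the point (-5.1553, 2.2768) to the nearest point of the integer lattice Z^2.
(-5, 2)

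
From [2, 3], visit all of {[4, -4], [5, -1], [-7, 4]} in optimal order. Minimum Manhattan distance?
30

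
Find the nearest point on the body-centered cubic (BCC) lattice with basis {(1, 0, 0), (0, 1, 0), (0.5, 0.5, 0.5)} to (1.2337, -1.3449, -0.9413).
(1, -1, -1)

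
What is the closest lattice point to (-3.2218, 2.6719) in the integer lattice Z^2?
(-3, 3)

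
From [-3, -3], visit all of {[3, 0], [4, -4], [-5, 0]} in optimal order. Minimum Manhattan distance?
18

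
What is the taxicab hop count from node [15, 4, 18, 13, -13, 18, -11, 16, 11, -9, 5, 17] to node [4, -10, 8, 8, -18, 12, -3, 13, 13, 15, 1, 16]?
93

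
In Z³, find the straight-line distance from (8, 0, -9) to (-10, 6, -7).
19.0788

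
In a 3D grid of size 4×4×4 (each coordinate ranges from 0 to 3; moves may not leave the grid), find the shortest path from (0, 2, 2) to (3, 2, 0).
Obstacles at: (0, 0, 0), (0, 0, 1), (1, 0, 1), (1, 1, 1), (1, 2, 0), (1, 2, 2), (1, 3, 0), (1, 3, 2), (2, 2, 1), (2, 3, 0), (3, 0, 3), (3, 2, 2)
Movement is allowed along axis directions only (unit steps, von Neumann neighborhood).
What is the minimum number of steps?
7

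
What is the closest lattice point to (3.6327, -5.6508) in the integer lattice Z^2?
(4, -6)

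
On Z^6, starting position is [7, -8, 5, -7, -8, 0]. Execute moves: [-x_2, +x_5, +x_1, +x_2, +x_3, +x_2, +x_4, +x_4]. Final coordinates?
(8, -7, 6, -5, -7, 0)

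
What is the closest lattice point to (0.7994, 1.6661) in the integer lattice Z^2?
(1, 2)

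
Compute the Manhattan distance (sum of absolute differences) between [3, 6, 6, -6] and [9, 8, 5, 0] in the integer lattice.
15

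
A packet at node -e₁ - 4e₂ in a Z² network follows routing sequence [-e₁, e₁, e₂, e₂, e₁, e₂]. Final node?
(0, -1)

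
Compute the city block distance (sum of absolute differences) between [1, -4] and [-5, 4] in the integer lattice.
14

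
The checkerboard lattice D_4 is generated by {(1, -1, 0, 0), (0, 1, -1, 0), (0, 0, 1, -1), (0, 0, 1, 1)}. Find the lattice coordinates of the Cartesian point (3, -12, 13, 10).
3b₁ - 9b₂ - 3b₃ + 7b₄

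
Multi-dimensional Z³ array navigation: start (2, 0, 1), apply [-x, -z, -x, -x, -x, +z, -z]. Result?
(-2, 0, 0)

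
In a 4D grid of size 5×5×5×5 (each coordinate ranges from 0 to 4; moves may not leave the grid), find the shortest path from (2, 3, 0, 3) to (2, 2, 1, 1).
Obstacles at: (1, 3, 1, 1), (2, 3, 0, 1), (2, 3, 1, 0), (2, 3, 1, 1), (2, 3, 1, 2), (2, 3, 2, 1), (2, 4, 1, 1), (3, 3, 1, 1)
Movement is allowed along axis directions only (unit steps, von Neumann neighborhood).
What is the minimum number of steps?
4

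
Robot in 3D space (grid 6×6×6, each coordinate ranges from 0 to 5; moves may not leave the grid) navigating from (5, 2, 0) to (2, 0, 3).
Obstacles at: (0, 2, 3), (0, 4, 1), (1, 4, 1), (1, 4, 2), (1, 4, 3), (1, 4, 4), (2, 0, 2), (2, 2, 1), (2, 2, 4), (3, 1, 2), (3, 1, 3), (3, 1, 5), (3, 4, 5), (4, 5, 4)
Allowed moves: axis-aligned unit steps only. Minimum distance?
8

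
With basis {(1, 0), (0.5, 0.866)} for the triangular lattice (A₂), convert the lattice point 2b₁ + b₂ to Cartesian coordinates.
(2.5, 0.866)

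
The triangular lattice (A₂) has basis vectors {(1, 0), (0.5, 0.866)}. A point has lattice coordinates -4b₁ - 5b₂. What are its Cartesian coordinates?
(-6.5, -4.33)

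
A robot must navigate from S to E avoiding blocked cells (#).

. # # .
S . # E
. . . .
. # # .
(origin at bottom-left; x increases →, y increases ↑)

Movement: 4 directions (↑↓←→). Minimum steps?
5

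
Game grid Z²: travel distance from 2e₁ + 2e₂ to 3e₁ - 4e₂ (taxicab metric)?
7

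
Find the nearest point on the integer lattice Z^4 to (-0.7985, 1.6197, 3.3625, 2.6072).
(-1, 2, 3, 3)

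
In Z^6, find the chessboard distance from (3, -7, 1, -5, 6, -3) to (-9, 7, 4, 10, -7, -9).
15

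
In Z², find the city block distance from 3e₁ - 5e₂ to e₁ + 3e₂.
10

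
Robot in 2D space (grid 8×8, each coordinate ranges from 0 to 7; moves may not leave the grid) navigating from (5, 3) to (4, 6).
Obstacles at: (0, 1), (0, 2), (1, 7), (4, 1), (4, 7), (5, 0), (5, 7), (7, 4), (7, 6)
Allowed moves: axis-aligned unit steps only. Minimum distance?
4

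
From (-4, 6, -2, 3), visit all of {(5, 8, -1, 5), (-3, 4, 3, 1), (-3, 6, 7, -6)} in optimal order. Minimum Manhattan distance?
47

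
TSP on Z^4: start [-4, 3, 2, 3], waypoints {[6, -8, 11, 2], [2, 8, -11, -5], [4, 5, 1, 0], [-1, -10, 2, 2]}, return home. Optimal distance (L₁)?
116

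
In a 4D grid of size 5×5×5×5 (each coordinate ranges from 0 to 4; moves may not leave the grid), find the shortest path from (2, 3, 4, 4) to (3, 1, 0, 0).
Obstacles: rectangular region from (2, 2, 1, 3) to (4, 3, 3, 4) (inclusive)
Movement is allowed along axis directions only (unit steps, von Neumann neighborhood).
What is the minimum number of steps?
11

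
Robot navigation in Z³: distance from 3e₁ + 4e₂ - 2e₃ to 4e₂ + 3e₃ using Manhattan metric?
8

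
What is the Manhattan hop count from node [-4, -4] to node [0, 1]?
9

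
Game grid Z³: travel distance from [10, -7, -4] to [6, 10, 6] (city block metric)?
31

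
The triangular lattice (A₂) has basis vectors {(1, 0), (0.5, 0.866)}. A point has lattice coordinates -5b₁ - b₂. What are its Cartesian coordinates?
(-5.5, -0.866)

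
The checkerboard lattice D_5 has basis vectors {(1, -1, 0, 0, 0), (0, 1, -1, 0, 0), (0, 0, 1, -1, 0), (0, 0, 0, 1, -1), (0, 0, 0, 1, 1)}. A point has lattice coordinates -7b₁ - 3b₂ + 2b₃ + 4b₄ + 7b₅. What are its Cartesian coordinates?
(-7, 4, 5, 9, 3)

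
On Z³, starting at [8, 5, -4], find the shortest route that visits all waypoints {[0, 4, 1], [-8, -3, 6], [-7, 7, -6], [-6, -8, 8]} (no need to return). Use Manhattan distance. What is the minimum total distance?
63
(one optimal route: (8, 5, -4) → (0, 4, 1) → (-7, 7, -6) → (-8, -3, 6) → (-6, -8, 8))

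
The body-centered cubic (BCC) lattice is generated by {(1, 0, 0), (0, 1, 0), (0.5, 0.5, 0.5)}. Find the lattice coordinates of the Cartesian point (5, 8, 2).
3b₁ + 6b₂ + 4b₃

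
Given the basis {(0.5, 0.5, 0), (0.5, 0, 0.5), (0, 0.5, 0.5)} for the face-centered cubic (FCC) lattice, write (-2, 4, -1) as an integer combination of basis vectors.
3b₁ - 7b₂ + 5b₃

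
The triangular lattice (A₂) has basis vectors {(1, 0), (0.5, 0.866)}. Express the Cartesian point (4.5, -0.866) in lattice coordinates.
5b₁ - b₂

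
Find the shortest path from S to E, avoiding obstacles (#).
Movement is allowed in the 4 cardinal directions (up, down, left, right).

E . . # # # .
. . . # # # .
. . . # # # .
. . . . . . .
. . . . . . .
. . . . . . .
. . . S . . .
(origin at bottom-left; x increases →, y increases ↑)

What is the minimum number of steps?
9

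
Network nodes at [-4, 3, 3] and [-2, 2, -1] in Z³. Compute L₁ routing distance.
7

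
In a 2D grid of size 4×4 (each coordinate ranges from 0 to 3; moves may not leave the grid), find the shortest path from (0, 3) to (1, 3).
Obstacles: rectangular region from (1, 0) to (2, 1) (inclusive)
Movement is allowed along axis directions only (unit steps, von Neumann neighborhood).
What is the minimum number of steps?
1
(one shortest path: (0, 3) → (1, 3))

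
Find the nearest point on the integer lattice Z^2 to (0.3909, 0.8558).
(0, 1)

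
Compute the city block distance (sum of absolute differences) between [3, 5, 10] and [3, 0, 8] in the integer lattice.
7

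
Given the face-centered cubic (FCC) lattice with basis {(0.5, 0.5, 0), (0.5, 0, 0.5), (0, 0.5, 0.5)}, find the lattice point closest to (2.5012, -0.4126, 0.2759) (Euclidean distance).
(2.5, -0.5, 0)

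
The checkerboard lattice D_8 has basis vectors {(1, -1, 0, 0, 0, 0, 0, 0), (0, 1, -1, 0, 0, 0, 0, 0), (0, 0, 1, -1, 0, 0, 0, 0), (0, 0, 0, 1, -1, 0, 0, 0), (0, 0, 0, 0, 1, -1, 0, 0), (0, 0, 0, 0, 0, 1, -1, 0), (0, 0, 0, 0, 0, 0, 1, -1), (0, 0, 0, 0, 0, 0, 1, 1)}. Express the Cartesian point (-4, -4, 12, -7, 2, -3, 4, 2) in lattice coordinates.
-4b₁ - 8b₂ + 4b₃ - 3b₄ - b₅ - 4b₆ - b₇ + b₈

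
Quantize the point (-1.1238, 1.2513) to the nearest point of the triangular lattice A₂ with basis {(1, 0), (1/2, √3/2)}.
(-1, 1.732)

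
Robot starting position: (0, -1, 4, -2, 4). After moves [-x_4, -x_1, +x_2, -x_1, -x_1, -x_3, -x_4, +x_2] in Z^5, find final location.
(-3, 1, 3, -4, 4)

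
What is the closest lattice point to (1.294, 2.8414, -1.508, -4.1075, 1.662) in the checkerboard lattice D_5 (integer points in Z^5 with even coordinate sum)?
(1, 3, -2, -4, 2)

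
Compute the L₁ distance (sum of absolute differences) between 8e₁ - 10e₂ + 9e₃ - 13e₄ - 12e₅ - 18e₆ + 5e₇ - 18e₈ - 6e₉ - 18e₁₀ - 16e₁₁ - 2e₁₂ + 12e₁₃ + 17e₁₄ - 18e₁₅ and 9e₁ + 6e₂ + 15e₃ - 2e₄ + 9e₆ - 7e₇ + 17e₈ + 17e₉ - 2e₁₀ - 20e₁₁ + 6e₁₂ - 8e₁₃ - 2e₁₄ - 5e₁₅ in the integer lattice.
223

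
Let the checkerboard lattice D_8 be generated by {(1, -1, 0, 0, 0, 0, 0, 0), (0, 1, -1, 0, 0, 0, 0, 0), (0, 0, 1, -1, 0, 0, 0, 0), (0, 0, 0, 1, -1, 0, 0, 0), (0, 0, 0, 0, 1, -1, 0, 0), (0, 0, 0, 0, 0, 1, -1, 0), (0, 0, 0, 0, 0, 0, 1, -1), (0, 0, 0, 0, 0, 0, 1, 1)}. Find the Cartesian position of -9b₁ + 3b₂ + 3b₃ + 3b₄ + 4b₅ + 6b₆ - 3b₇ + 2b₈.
(-9, 12, 0, 0, 1, 2, -7, 5)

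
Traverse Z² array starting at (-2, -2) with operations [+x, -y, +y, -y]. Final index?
(-1, -3)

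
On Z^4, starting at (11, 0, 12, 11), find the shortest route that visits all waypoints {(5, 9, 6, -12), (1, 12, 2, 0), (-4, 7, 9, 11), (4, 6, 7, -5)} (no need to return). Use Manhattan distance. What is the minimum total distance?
84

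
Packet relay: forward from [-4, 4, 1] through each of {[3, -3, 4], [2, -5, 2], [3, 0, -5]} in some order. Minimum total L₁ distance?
33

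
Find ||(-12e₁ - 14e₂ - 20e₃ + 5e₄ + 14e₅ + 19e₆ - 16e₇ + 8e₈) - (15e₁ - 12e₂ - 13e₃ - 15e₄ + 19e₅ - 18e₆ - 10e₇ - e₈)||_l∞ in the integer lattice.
37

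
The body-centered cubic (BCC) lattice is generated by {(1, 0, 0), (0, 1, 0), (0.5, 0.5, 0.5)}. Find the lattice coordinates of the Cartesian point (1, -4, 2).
-b₁ - 6b₂ + 4b₃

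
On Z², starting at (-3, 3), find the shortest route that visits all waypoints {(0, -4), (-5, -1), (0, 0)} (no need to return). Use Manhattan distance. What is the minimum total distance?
16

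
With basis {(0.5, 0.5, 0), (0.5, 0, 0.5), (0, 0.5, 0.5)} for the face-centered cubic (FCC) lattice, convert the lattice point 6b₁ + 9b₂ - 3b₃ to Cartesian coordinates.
(7.5, 1.5, 3)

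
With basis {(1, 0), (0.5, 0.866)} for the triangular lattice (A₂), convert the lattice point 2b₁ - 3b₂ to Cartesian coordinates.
(0.5, -2.598)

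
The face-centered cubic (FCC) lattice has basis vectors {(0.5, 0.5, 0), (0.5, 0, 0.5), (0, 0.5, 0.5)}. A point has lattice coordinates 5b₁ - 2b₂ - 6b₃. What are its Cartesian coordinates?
(1.5, -0.5, -4)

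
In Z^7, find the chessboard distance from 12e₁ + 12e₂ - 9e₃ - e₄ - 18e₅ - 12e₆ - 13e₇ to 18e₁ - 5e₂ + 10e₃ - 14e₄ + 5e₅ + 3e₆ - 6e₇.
23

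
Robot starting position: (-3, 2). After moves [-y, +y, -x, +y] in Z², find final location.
(-4, 3)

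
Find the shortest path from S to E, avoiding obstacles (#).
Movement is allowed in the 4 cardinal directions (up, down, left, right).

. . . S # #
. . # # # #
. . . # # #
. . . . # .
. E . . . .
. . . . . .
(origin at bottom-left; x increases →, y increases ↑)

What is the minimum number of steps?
6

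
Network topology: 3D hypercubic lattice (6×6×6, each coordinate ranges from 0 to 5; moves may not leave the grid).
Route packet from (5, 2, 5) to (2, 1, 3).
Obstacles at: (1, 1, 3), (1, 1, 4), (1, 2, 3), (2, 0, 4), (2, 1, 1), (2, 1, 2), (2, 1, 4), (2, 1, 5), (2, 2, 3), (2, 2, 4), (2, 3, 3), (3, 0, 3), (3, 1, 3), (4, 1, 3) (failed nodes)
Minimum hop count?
10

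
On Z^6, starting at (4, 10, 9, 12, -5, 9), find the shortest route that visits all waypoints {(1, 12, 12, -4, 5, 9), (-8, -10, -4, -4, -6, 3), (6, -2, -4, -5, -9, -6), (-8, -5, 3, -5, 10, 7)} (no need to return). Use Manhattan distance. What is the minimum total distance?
145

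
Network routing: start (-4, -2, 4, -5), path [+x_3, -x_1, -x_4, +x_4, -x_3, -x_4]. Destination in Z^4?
(-5, -2, 4, -6)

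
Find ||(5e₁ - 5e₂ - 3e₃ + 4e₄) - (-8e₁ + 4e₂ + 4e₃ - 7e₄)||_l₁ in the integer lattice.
40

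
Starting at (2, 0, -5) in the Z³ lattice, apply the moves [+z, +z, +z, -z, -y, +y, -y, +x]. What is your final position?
(3, -1, -3)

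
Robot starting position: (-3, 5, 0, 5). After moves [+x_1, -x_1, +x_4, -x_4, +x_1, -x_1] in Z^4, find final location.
(-3, 5, 0, 5)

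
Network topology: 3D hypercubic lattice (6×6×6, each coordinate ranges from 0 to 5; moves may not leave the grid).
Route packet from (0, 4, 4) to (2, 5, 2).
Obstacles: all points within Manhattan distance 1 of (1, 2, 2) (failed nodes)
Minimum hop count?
5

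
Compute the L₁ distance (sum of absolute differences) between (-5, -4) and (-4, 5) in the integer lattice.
10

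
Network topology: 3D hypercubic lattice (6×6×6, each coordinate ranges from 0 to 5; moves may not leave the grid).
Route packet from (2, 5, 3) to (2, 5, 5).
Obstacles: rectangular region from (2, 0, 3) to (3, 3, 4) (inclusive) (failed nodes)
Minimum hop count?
2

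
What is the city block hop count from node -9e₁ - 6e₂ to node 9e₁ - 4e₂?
20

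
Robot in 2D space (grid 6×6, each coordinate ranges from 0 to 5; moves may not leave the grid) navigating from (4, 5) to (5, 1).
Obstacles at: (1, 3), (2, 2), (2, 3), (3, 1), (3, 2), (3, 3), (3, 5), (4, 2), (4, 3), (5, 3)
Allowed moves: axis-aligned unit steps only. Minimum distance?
15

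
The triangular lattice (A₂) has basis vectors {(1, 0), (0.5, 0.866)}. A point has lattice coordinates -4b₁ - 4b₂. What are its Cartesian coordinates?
(-6, -3.464)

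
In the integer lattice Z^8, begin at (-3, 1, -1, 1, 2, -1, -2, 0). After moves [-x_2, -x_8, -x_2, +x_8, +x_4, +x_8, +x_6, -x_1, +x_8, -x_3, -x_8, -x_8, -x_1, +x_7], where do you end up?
(-5, -1, -2, 2, 2, 0, -1, 0)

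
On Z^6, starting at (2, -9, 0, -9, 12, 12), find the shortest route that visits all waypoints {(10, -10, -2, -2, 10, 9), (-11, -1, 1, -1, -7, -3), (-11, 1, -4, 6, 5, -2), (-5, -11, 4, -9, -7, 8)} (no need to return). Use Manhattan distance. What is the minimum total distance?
135
(one optimal route: (2, -9, 0, -9, 12, 12) → (10, -10, -2, -2, 10, 9) → (-5, -11, 4, -9, -7, 8) → (-11, -1, 1, -1, -7, -3) → (-11, 1, -4, 6, 5, -2))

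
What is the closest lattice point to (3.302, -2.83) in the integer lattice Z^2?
(3, -3)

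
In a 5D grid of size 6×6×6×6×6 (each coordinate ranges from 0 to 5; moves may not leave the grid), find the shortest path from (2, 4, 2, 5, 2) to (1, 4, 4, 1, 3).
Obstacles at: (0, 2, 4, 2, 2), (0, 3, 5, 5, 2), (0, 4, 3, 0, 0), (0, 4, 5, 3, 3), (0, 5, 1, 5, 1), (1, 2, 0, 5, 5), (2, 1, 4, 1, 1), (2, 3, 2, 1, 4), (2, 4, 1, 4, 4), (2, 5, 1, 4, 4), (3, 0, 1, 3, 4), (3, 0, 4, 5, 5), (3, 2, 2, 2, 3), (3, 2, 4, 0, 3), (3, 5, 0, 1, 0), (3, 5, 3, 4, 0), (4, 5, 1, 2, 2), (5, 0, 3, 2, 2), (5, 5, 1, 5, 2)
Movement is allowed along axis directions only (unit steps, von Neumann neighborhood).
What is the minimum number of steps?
8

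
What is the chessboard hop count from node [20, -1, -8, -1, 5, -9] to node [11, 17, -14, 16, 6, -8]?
18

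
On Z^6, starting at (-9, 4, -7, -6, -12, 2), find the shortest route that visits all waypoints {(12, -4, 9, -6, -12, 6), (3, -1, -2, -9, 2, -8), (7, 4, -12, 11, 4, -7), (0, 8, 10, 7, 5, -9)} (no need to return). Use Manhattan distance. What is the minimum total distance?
185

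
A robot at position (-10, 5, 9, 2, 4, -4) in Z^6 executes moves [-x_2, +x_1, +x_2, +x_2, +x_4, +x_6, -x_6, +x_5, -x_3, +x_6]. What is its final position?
(-9, 6, 8, 3, 5, -3)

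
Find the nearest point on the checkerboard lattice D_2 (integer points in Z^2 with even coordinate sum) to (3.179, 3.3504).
(3, 3)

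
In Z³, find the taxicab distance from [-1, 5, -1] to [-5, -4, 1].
15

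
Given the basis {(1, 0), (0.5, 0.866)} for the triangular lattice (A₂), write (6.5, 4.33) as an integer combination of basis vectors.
4b₁ + 5b₂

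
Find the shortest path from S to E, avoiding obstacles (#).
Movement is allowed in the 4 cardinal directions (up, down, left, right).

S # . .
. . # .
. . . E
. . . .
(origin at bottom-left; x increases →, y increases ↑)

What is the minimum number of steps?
5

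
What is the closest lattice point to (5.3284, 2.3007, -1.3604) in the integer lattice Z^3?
(5, 2, -1)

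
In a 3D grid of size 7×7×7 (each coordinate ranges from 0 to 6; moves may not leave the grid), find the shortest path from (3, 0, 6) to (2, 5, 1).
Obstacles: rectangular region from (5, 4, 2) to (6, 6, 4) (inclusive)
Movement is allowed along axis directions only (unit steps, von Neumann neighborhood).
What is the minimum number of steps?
11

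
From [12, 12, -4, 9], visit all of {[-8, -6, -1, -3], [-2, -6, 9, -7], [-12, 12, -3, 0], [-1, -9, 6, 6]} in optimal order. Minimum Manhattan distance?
101
(one optimal route: (12, 12, -4, 9) → (-12, 12, -3, 0) → (-8, -6, -1, -3) → (-2, -6, 9, -7) → (-1, -9, 6, 6))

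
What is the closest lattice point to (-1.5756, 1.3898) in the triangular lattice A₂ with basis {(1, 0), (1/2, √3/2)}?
(-1.5, 0.866)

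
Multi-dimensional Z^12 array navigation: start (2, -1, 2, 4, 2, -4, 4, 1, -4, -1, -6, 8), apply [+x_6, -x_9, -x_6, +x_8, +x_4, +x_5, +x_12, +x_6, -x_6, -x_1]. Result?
(1, -1, 2, 5, 3, -4, 4, 2, -5, -1, -6, 9)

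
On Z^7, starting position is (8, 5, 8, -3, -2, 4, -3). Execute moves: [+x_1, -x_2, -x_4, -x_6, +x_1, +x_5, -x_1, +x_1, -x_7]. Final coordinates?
(10, 4, 8, -4, -1, 3, -4)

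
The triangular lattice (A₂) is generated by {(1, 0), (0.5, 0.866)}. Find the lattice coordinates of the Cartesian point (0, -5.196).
3b₁ - 6b₂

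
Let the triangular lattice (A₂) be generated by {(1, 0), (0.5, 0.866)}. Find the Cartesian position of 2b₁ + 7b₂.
(5.5, 6.062)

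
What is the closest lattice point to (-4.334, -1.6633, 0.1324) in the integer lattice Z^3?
(-4, -2, 0)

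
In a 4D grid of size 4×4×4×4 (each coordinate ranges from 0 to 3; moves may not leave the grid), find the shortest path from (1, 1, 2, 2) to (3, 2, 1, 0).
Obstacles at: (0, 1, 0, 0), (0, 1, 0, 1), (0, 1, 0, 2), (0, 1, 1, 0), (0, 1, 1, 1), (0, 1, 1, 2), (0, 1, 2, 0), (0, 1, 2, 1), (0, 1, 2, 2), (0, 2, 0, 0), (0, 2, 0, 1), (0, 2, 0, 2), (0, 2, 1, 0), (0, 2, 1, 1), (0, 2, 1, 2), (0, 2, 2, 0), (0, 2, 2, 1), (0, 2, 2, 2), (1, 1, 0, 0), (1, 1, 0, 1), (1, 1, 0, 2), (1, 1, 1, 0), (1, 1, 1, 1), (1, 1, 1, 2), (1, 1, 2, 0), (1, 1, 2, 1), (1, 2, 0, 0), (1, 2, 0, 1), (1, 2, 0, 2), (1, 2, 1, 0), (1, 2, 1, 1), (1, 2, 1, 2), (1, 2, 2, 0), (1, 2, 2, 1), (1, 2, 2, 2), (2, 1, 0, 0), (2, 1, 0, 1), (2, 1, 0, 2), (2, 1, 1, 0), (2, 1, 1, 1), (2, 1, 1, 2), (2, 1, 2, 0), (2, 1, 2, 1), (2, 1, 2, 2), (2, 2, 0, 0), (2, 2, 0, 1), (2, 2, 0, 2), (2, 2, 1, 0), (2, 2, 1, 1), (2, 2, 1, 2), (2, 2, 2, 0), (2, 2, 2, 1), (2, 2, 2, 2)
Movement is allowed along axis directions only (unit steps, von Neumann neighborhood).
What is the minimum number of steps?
8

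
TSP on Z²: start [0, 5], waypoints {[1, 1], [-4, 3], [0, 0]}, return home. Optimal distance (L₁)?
20
(one optimal route: (0, 5) → (1, 1) → (0, 0) → (-4, 3) → (0, 5))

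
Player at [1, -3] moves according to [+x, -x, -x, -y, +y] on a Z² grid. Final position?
(0, -3)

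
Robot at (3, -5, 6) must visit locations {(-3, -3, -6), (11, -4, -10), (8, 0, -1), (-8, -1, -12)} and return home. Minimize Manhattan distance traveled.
90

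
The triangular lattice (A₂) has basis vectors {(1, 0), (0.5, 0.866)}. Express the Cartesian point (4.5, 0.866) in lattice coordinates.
4b₁ + b₂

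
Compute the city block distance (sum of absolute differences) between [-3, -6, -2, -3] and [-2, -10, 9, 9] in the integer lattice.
28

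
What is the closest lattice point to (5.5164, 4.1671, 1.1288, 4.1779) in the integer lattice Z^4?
(6, 4, 1, 4)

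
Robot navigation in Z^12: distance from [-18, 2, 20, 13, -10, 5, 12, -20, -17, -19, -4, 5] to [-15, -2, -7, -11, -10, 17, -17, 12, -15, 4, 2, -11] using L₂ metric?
64.5291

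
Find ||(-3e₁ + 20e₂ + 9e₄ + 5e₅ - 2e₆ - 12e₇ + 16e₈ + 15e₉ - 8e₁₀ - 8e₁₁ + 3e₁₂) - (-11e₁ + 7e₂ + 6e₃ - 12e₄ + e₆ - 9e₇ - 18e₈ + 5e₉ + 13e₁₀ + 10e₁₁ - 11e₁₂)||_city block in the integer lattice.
156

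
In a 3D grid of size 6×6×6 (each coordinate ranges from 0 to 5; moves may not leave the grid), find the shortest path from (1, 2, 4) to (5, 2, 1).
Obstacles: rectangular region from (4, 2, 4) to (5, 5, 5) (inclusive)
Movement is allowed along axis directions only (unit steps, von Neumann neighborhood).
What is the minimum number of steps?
7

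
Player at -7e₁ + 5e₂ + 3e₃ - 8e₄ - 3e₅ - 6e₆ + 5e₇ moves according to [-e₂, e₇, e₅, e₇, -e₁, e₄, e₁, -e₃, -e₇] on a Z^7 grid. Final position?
(-7, 4, 2, -7, -2, -6, 6)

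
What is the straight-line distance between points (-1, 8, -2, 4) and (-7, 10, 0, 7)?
7.28011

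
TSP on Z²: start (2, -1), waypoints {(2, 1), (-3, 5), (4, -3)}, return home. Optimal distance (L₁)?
30
(one optimal route: (2, -1) → (2, 1) → (-3, 5) → (4, -3) → (2, -1))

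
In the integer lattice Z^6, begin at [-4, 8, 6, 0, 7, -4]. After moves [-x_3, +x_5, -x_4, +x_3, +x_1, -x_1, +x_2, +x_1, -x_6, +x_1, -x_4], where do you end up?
(-2, 9, 6, -2, 8, -5)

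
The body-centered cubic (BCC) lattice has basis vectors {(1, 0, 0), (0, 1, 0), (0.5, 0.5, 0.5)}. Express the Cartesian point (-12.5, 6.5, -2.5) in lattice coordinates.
-10b₁ + 9b₂ - 5b₃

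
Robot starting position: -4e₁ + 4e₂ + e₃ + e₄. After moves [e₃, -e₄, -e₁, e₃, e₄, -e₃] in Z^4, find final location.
(-5, 4, 2, 1)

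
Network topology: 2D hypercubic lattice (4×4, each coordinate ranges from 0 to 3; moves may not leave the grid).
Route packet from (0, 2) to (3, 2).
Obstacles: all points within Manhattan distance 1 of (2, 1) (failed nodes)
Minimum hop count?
5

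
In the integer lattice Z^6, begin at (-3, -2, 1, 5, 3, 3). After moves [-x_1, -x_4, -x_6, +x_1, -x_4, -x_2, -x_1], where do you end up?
(-4, -3, 1, 3, 3, 2)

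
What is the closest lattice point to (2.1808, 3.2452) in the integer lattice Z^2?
(2, 3)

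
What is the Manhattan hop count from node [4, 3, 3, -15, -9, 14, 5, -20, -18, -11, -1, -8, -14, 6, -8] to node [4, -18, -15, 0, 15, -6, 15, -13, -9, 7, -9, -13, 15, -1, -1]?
198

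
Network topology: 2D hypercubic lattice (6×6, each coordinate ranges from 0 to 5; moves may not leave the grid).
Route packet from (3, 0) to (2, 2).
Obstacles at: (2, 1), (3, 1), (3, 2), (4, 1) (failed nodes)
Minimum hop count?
5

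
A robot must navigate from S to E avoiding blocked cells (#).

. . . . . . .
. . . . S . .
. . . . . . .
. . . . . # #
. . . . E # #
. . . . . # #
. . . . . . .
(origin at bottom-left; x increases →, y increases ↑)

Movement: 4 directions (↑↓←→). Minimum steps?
3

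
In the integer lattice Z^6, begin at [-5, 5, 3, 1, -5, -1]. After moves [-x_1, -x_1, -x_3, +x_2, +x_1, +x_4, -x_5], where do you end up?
(-6, 6, 2, 2, -6, -1)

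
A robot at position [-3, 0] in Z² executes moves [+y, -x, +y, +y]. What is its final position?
(-4, 3)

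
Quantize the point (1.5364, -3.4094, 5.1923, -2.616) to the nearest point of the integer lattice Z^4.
(2, -3, 5, -3)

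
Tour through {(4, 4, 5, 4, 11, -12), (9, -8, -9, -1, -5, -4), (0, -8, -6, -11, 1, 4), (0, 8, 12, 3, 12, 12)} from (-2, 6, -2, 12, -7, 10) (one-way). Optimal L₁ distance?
185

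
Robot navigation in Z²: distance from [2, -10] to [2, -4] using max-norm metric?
6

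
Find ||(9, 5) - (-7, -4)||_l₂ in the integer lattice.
18.3576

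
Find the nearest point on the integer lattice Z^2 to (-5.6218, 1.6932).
(-6, 2)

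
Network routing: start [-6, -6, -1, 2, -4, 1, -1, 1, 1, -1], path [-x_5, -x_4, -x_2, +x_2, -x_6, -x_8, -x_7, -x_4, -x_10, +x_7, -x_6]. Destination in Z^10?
(-6, -6, -1, 0, -5, -1, -1, 0, 1, -2)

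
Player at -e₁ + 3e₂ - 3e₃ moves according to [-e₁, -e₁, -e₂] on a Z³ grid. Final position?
(-3, 2, -3)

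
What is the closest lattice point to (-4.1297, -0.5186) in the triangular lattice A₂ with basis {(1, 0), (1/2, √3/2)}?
(-4.5, -0.866)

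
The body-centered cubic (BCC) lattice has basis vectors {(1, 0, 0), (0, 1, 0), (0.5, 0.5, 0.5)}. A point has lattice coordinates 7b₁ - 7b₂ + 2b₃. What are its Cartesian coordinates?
(8, -6, 1)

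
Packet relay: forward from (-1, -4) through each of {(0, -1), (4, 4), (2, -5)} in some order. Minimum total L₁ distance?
19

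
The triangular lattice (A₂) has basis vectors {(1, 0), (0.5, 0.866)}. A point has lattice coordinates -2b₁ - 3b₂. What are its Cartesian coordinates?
(-3.5, -2.598)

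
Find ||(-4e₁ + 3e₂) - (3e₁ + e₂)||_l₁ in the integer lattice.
9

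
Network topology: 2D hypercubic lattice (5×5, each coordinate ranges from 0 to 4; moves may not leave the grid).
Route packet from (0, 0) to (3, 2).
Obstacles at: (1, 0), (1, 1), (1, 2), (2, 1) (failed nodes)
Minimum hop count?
7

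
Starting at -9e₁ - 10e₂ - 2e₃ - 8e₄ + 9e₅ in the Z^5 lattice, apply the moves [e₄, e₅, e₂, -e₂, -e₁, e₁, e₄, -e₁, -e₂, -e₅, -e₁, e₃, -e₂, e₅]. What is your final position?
(-11, -12, -1, -6, 10)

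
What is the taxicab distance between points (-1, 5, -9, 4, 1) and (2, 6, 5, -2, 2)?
25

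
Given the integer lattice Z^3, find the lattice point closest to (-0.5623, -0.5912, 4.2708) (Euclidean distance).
(-1, -1, 4)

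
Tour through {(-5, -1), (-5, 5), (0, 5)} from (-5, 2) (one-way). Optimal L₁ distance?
14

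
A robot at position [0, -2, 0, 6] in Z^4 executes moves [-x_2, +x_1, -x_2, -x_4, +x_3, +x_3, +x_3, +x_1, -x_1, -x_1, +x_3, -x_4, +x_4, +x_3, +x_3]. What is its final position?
(0, -4, 6, 5)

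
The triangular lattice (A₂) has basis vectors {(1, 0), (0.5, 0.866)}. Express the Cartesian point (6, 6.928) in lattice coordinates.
2b₁ + 8b₂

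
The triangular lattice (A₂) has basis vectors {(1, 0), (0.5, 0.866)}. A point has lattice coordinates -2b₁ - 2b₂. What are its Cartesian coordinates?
(-3, -1.732)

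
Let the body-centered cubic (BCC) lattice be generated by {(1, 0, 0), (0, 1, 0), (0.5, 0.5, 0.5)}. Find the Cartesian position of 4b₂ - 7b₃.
(-3.5, 0.5, -3.5)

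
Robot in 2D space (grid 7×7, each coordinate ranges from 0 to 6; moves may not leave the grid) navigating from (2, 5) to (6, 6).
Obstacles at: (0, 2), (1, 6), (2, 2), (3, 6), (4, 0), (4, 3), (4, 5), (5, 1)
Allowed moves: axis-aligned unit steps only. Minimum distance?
7
(one shortest path: (2, 5) → (3, 5) → (3, 4) → (4, 4) → (5, 4) → (6, 4) → (6, 5) → (6, 6))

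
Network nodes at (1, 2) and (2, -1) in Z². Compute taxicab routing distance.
4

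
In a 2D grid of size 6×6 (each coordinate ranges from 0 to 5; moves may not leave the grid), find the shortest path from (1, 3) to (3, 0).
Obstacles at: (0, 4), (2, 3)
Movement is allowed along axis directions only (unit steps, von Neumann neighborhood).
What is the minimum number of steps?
5
(one shortest path: (1, 3) → (1, 2) → (2, 2) → (3, 2) → (3, 1) → (3, 0))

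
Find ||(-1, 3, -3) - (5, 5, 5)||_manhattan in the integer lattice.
16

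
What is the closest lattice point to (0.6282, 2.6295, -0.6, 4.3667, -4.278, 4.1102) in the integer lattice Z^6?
(1, 3, -1, 4, -4, 4)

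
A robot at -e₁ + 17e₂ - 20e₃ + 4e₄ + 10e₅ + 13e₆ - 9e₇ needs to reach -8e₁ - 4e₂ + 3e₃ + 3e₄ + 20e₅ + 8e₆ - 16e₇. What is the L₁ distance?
74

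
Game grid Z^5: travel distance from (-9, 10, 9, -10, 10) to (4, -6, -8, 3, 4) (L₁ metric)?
65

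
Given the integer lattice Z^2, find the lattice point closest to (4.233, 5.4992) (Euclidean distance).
(4, 5)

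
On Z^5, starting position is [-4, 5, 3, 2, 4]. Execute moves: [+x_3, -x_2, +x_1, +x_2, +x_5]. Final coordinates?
(-3, 5, 4, 2, 5)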